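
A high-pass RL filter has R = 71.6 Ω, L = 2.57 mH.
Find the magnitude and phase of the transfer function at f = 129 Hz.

Step 1 — Angular frequency: ω = 2π·129 = 810.5 rad/s.
Step 2 — Transfer function: H(jω) = jωL/(R + jωL).
Step 3 — Numerator jωL = j·2.083; denominator R + jωL = 71.6 + j2.083.
Step 4 — H = 0.0008457 + j0.02907.
Step 5 — Magnitude: |H| = 0.02908 (-30.7 dB); phase: φ = 88.3°.

|H| = 0.02908 (-30.7 dB), φ = 88.3°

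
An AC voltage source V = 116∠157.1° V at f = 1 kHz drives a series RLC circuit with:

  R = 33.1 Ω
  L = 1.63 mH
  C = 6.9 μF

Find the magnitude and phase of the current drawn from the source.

Step 1 — Angular frequency: ω = 2π·f = 2π·1000 = 6283 rad/s.
Step 2 — Component impedances:
  R: Z = R = 33.1 Ω
  L: Z = jωL = j·6283·0.00163 = 0 + j10.24 Ω
  C: Z = 1/(jωC) = -j/(ω·C) = 0 - j23.07 Ω
Step 3 — Series combination: Z_total = R + L + C = 33.1 - j12.82 Ω = 35.5∠-21.2° Ω.
Step 4 — Source phasor: V = 116∠157.1° V = -106.9 + j45.14 V.
Step 5 — Ohm's law: I = V / Z_total = (-106.9 + j45.14) / (33.1 - j12.82) = -3.266 + j0.09817 A.
Step 6 — Convert to polar: |I| = 3.268 A, ∠I = 178.3°.

I = 3.268∠178.3° A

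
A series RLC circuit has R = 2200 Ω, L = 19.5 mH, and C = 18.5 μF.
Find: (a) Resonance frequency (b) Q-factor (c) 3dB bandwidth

Step 1 — Resonance: ω₀ = 1/√(LC) = 1/√(0.0195·1.85e-05) = 1665 rad/s.
Step 2 — f₀ = ω₀/(2π) = 265 Hz.
Step 3 — Series Q: Q = ω₀L/R = 1665·0.0195/2200 = 0.01476.
Step 4 — Bandwidth: Δω = ω₀/Q = 1.128e+05 rad/s; BW = Δω/(2π) = 1.796e+04 Hz.

(a) f₀ = 265 Hz  (b) Q = 0.01476  (c) BW = 1.796e+04 Hz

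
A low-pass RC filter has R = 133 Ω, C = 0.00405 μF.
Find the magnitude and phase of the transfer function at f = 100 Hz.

Step 1 — Angular frequency: ω = 2π·100 = 628.3 rad/s.
Step 2 — Transfer function: H(jω) = 1/(1 + jωRC).
Step 3 — Denominator: 1 + jωRC = 1 + j·628.3·133·4.05e-09 = 1 + j0.0003384.
Step 4 — H = 1 - j0.0003384.
Step 5 — Magnitude: |H| = 1 (-0.0 dB); phase: φ = -0.0°.

|H| = 1 (-0.0 dB), φ = -0.0°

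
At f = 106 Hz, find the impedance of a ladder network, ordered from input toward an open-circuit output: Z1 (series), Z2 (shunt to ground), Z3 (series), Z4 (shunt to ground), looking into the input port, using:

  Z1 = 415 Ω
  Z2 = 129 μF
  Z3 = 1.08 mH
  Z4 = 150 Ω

Step 1 — Angular frequency: ω = 2π·f = 2π·106 = 666 rad/s.
Step 2 — Component impedances:
  Z1: Z = R = 415 Ω
  Z2: Z = 1/(jωC) = -j/(ω·C) = 0 - j11.64 Ω
  Z3: Z = jωL = j·666·0.00108 = 0 + j0.7193 Ω
  Z4: Z = R = 150 Ω
Step 3 — Ladder network (open output): work backward from the far end, alternating series and parallel combinations. Z_in = 415.9 - j11.57 Ω = 416.1∠-1.6° Ω.

Z = 415.9 - j11.57 Ω = 416.1∠-1.6° Ω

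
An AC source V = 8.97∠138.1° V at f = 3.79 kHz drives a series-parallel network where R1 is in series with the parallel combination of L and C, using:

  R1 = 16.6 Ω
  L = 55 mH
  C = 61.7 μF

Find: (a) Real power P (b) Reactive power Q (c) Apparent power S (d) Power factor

Step 1 — Angular frequency: ω = 2π·f = 2π·3790 = 2.381e+04 rad/s.
Step 2 — Component impedances:
  R1: Z = R = 16.6 Ω
  L: Z = jωL = j·2.381e+04·0.055 = 0 + j1310 Ω
  C: Z = 1/(jωC) = -j/(ω·C) = 0 - j0.6806 Ω
Step 3 — Parallel branch: L || C = 1/(1/L + 1/C) = 0 - j0.681 Ω.
Step 4 — Series with R1: Z_total = R1 + (L || C) = 16.6 - j0.681 Ω = 16.61∠-2.3° Ω.
Step 5 — Source phasor: V = 8.97∠138.1° V = -6.676 + j5.99 V.
Step 6 — Current: I = V / Z = -0.4163 + j0.3438 A = 0.5399∠140.4° A.
Step 7 — Complex power: S = V·I* = 4.839 - j0.1985 VA.
Step 8 — Real power: P = Re(S) = 4.839 W.
Step 9 — Reactive power: Q = Im(S) = -0.1985 VAR.
Step 10 — Apparent power: |S| = 4.843 VA.
Step 11 — Power factor: PF = P/|S| = 0.9992 (leading).

(a) P = 4.839 W  (b) Q = -0.1985 VAR  (c) S = 4.843 VA  (d) PF = 0.9992 (leading)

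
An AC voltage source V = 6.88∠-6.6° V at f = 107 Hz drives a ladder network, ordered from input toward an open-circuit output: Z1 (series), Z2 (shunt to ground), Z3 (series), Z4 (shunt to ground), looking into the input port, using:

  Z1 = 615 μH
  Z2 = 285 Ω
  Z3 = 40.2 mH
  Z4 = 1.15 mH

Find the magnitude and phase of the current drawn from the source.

Step 1 — Angular frequency: ω = 2π·f = 2π·107 = 672.3 rad/s.
Step 2 — Component impedances:
  Z1: Z = jωL = j·672.3·0.000615 = 0 + j0.4135 Ω
  Z2: Z = R = 285 Ω
  Z3: Z = jωL = j·672.3·0.0402 = 0 + j27.03 Ω
  Z4: Z = jωL = j·672.3·0.00115 = 0 + j0.7731 Ω
Step 3 — Ladder network (open output): work backward from the far end, alternating series and parallel combinations. Z_in = 2.686 + j27.95 Ω = 28.08∠84.5° Ω.
Step 4 — Source phasor: V = 6.88∠-6.6° V = 6.834 - j0.7908 V.
Step 5 — Ohm's law: I = V / Z_total = (6.834 - j0.7908) / (2.686 + j27.95) = -0.00475 - j0.245 A.
Step 6 — Convert to polar: |I| = 0.245 A, ∠I = -91.1°.

I = 0.245∠-91.1° A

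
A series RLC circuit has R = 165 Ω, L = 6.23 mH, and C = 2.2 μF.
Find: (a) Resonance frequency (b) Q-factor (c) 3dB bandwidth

Step 1 — Resonance condition Im(Z)=0 gives ω₀ = 1/√(LC).
Step 2 — ω₀ = 1/√(0.00623·2.2e-06) = 8542 rad/s.
Step 3 — f₀ = ω₀/(2π) = 1359 Hz.
Step 4 — Series Q: Q = ω₀L/R = 8542·0.00623/165 = 0.3225.
Step 5 — 3dB bandwidth: Δω = ω₀/Q = 2.648e+04 rad/s; BW = Δω/(2π) = 4215 Hz.

(a) f₀ = 1359 Hz  (b) Q = 0.3225  (c) BW = 4215 Hz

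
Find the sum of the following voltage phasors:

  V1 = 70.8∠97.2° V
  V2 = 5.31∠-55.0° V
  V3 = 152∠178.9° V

Step 1 — Convert each phasor to rectangular form:
  V1 = 70.8·(cos(97.2°) + j·sin(97.2°)) = -8.874 + j70.24 V
  V2 = 5.31·(cos(-55.0°) + j·sin(-55.0°)) = 3.046 - j4.35 V
  V3 = 152·(cos(178.9°) + j·sin(178.9°)) = -152 + j2.918 V
Step 2 — Sum components: V_total = -157.8 + j68.81 V.
Step 3 — Convert to polar: |V_total| = 172.2 V, ∠V_total = 156.4°.

V_total = 172.2∠156.4° V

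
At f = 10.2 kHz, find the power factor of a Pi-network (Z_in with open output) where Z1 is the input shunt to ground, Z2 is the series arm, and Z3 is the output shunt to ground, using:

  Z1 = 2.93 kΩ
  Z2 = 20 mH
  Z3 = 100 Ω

Step 1 — Angular frequency: ω = 2π·f = 2π·1.02e+04 = 6.409e+04 rad/s.
Step 2 — Component impedances:
  Z1: Z = R = 2930 Ω
  Z2: Z = jωL = j·6.409e+04·0.02 = 0 + j1282 Ω
  Z3: Z = R = 100 Ω
Step 3 — With open output, the series arm Z2 and the output shunt Z3 appear in series to ground: Z2 + Z3 = 100 + j1282 Ω.
Step 4 — Parallel with input shunt Z1: Z_in = Z1 || (Z2 + Z3) = 526.8 + j1017 Ω = 1145∠62.6° Ω.
Step 5 — Power factor: PF = cos(φ) = Re(Z)/|Z| = 526.8/1145 = 0.4601.
Step 6 — Type: Im(Z) = 1017 ⇒ lagging (phase φ = 62.6°).

PF = 0.4601 (lagging, φ = 62.6°)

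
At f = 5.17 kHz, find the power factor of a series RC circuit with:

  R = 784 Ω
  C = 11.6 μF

Step 1 — Angular frequency: ω = 2π·f = 2π·5170 = 3.248e+04 rad/s.
Step 2 — Component impedances:
  R: Z = R = 784 Ω
  C: Z = 1/(jωC) = -j/(ω·C) = 0 - j2.654 Ω
Step 3 — Series combination: Z_total = R + C = 784 - j2.654 Ω = 784∠-0.2° Ω.
Step 4 — Power factor: PF = cos(φ) = Re(Z)/|Z| = 784/784 = 1.
Step 5 — Type: Im(Z) = -2.654 ⇒ leading (phase φ = -0.2°).

PF = 1 (leading, φ = -0.2°)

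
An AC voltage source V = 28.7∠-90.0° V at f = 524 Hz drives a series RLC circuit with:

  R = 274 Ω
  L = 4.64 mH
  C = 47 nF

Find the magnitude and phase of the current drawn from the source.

Step 1 — Angular frequency: ω = 2π·f = 2π·524 = 3292 rad/s.
Step 2 — Component impedances:
  R: Z = R = 274 Ω
  L: Z = jωL = j·3292·0.00464 = 0 + j15.28 Ω
  C: Z = 1/(jωC) = -j/(ω·C) = 0 - j6462 Ω
Step 3 — Series combination: Z_total = R + L + C = 274 - j6447 Ω = 6453∠-87.6° Ω.
Step 4 — Source phasor: V = 28.7∠-90.0° V = 0 - j28.7 V.
Step 5 — Ohm's law: I = V / Z_total = (0 - j28.7) / (274 - j6447) = 0.004444 - j0.0001889 A.
Step 6 — Convert to polar: |I| = 0.004448 A, ∠I = -2.4°.

I = 0.004448∠-2.4° A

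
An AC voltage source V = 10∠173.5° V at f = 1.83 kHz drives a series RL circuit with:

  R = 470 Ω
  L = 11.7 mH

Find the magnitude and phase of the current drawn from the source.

Step 1 — Angular frequency: ω = 2π·f = 2π·1830 = 1.15e+04 rad/s.
Step 2 — Component impedances:
  R: Z = R = 470 Ω
  L: Z = jωL = j·1.15e+04·0.0117 = 0 + j134.5 Ω
Step 3 — Series combination: Z_total = R + L = 470 + j134.5 Ω = 488.9∠16.0° Ω.
Step 4 — Source phasor: V = 10∠173.5° V = -9.936 + j1.132 V.
Step 5 — Ohm's law: I = V / Z_total = (-9.936 + j1.132) / (470 + j134.5) = -0.0189 + j0.007819 A.
Step 6 — Convert to polar: |I| = 0.02046 A, ∠I = 157.5°.

I = 0.02046∠157.5° A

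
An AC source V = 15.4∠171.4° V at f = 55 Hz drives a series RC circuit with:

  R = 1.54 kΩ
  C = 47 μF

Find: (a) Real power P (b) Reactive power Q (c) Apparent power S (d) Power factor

Step 1 — Angular frequency: ω = 2π·f = 2π·55 = 345.6 rad/s.
Step 2 — Component impedances:
  R: Z = R = 1540 Ω
  C: Z = 1/(jωC) = -j/(ω·C) = 0 - j61.57 Ω
Step 3 — Series combination: Z_total = R + C = 1540 - j61.57 Ω = 1541∠-2.3° Ω.
Step 4 — Source phasor: V = 15.4∠171.4° V = -15.23 + j2.303 V.
Step 5 — Current: I = V / Z = -0.009931 + j0.001098 A = 0.009992∠173.7° A.
Step 6 — Complex power: S = V·I* = 0.1538 - j0.006147 VA.
Step 7 — Real power: P = Re(S) = 0.1538 W.
Step 8 — Reactive power: Q = Im(S) = -0.006147 VAR.
Step 9 — Apparent power: |S| = 0.1539 VA.
Step 10 — Power factor: PF = P/|S| = 0.9992 (leading).

(a) P = 0.1538 W  (b) Q = -0.006147 VAR  (c) S = 0.1539 VA  (d) PF = 0.9992 (leading)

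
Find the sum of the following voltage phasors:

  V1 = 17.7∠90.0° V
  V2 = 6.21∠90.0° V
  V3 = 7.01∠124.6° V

Step 1 — Convert each phasor to rectangular form:
  V1 = 17.7·(cos(90.0°) + j·sin(90.0°)) = 0 + j17.7 V
  V2 = 6.21·(cos(90.0°) + j·sin(90.0°)) = 0 + j6.21 V
  V3 = 7.01·(cos(124.6°) + j·sin(124.6°)) = -3.981 + j5.77 V
Step 2 — Sum components: V_total = -3.981 + j29.68 V.
Step 3 — Convert to polar: |V_total| = 29.95 V, ∠V_total = 97.6°.

V_total = 29.95∠97.6° V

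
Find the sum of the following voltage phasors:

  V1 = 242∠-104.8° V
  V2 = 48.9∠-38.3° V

Step 1 — Convert each phasor to rectangular form:
  V1 = 242·(cos(-104.8°) + j·sin(-104.8°)) = -61.82 - j234 V
  V2 = 48.9·(cos(-38.3°) + j·sin(-38.3°)) = 38.38 - j30.31 V
Step 2 — Sum components: V_total = -23.44 - j264.3 V.
Step 3 — Convert to polar: |V_total| = 265.3 V, ∠V_total = -95.1°.

V_total = 265.3∠-95.1° V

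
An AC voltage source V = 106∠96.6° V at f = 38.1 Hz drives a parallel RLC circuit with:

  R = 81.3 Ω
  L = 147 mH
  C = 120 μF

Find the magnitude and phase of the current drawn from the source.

Step 1 — Angular frequency: ω = 2π·f = 2π·38.1 = 239.4 rad/s.
Step 2 — Component impedances:
  R: Z = R = 81.3 Ω
  L: Z = jωL = j·239.4·0.147 = 0 + j35.19 Ω
  C: Z = 1/(jωC) = -j/(ω·C) = 0 - j34.81 Ω
Step 3 — Parallel combination: 1/Z_total = 1/R + 1/L + 1/C; Z_total = 81.25 - j2.046 Ω = 81.27∠-1.4° Ω.
Step 4 — Source phasor: V = 106∠96.6° V = -12.18 + j105.3 V.
Step 5 — Ohm's law: I = V / Z_total = (-12.18 + j105.3) / (81.25 - j2.046) = -0.1825 + j1.291 A.
Step 6 — Convert to polar: |I| = 1.304 A, ∠I = 98.0°.

I = 1.304∠98.0° A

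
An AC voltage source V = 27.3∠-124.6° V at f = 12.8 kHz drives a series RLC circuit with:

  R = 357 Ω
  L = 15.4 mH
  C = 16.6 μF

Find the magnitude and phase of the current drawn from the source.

Step 1 — Angular frequency: ω = 2π·f = 2π·1.28e+04 = 8.042e+04 rad/s.
Step 2 — Component impedances:
  R: Z = R = 357 Ω
  L: Z = jωL = j·8.042e+04·0.0154 = 0 + j1239 Ω
  C: Z = 1/(jωC) = -j/(ω·C) = 0 - j0.749 Ω
Step 3 — Series combination: Z_total = R + L + C = 357 + j1238 Ω = 1288∠73.9° Ω.
Step 4 — Source phasor: V = 27.3∠-124.6° V = -15.5 - j22.47 V.
Step 5 — Ohm's law: I = V / Z_total = (-15.5 - j22.47) / (357 + j1238) = -0.0201 + j0.006728 A.
Step 6 — Convert to polar: |I| = 0.02119 A, ∠I = 161.5°.

I = 0.02119∠161.5° A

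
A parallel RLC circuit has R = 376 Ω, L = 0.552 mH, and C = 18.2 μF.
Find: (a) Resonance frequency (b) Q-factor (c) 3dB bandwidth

Step 1 — Resonance: ω₀ = 1/√(LC) = 1/√(0.000552·1.82e-05) = 9977 rad/s.
Step 2 — f₀ = ω₀/(2π) = 1588 Hz.
Step 3 — Parallel Q: Q = R/(ω₀L) = 376/(9977·0.000552) = 68.27.
Step 4 — Bandwidth: Δω = ω₀/Q = 146.1 rad/s; BW = Δω/(2π) = 23.26 Hz.

(a) f₀ = 1588 Hz  (b) Q = 68.27  (c) BW = 23.26 Hz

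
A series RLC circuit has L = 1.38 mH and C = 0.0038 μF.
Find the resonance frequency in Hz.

Step 1 — Resonance condition Im(Z)=0 gives ω₀ = 1/√(LC).
Step 2 — ω₀ = 1/√(0.00138·3.8e-09) = 4.367e+05 rad/s.
Step 3 — f₀ = ω₀/(2π) = 6.95e+04 Hz.

f₀ = 6.95e+04 Hz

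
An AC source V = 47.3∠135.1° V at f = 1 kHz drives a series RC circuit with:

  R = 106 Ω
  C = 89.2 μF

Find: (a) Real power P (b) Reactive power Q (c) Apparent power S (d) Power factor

Step 1 — Angular frequency: ω = 2π·f = 2π·1000 = 6283 rad/s.
Step 2 — Component impedances:
  R: Z = R = 106 Ω
  C: Z = 1/(jωC) = -j/(ω·C) = 0 - j1.784 Ω
Step 3 — Series combination: Z_total = R + C = 106 - j1.784 Ω = 106∠-1.0° Ω.
Step 4 — Source phasor: V = 47.3∠135.1° V = -33.5 + j33.39 V.
Step 5 — Current: I = V / Z = -0.3213 + j0.3096 A = 0.4462∠136.1° A.
Step 6 — Complex power: S = V·I* = 21.1 - j0.3552 VA.
Step 7 — Real power: P = Re(S) = 21.1 W.
Step 8 — Reactive power: Q = Im(S) = -0.3552 VAR.
Step 9 — Apparent power: |S| = 21.1 VA.
Step 10 — Power factor: PF = P/|S| = 0.9999 (leading).

(a) P = 21.1 W  (b) Q = -0.3552 VAR  (c) S = 21.1 VA  (d) PF = 0.9999 (leading)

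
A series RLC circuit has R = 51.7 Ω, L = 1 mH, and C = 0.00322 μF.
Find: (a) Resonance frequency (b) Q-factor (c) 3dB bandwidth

Step 1 — Resonance: ω₀ = 1/√(LC) = 1/√(0.001·3.22e-09) = 5.573e+05 rad/s.
Step 2 — f₀ = ω₀/(2π) = 8.869e+04 Hz.
Step 3 — Series Q: Q = ω₀L/R = 5.573e+05·0.001/51.7 = 10.78.
Step 4 — Bandwidth: Δω = ω₀/Q = 5.17e+04 rad/s; BW = Δω/(2π) = 8228 Hz.

(a) f₀ = 8.869e+04 Hz  (b) Q = 10.78  (c) BW = 8228 Hz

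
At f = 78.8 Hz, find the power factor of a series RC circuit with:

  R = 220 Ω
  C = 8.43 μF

Step 1 — Angular frequency: ω = 2π·f = 2π·78.8 = 495.1 rad/s.
Step 2 — Component impedances:
  R: Z = R = 220 Ω
  C: Z = 1/(jωC) = -j/(ω·C) = 0 - j239.6 Ω
Step 3 — Series combination: Z_total = R + C = 220 - j239.6 Ω = 325.3∠-47.4° Ω.
Step 4 — Power factor: PF = cos(φ) = Re(Z)/|Z| = 220/325.27 = 0.6764.
Step 5 — Type: Im(Z) = -239.6 ⇒ leading (phase φ = -47.4°).

PF = 0.6764 (leading, φ = -47.4°)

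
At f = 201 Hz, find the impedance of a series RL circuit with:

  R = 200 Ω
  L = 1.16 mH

Step 1 — Angular frequency: ω = 2π·f = 2π·201 = 1263 rad/s.
Step 2 — Component impedances:
  R: Z = R = 200 Ω
  L: Z = jωL = j·1263·0.00116 = 0 + j1.465 Ω
Step 3 — Series combination: Z_total = R + L = 200 + j1.465 Ω = 200∠0.4° Ω.

Z = 200 + j1.465 Ω = 200∠0.4° Ω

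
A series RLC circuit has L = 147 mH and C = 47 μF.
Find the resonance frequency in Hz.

Step 1 — Resonance condition Im(Z)=0 gives ω₀ = 1/√(LC).
Step 2 — ω₀ = 1/√(0.147·4.7e-05) = 380.4 rad/s.
Step 3 — f₀ = ω₀/(2π) = 60.55 Hz.

f₀ = 60.55 Hz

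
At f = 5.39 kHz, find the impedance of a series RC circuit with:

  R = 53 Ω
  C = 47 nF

Step 1 — Angular frequency: ω = 2π·f = 2π·5390 = 3.387e+04 rad/s.
Step 2 — Component impedances:
  R: Z = R = 53 Ω
  C: Z = 1/(jωC) = -j/(ω·C) = 0 - j628.3 Ω
Step 3 — Series combination: Z_total = R + C = 53 - j628.3 Ω = 630.5∠-85.2° Ω.

Z = 53 - j628.3 Ω = 630.5∠-85.2° Ω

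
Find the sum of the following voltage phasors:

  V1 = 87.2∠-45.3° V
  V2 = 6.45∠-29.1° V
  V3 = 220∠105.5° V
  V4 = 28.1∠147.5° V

Step 1 — Convert each phasor to rectangular form:
  V1 = 87.2·(cos(-45.3°) + j·sin(-45.3°)) = 61.34 - j61.98 V
  V2 = 6.45·(cos(-29.1°) + j·sin(-29.1°)) = 5.636 - j3.137 V
  V3 = 220·(cos(105.5°) + j·sin(105.5°)) = -58.79 + j212 V
  V4 = 28.1·(cos(147.5°) + j·sin(147.5°)) = -23.7 + j15.1 V
Step 2 — Sum components: V_total = -15.52 + j162 V.
Step 3 — Convert to polar: |V_total| = 162.7 V, ∠V_total = 95.5°.

V_total = 162.7∠95.5° V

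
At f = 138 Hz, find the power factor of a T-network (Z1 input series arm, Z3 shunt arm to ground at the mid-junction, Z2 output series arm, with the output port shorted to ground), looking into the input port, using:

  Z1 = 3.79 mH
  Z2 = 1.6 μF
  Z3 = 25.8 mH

Step 1 — Angular frequency: ω = 2π·f = 2π·138 = 867.1 rad/s.
Step 2 — Component impedances:
  Z1: Z = jωL = j·867.1·0.00379 = 0 + j3.286 Ω
  Z2: Z = 1/(jωC) = -j/(ω·C) = 0 - j720.8 Ω
  Z3: Z = jωL = j·867.1·0.0258 = 0 + j22.37 Ω
Step 3 — With the output port shorted to ground, the output series arm Z2 runs from the junction to ground; the shunt arm Z3 also runs from the junction to ground. They appear in parallel: Z3 || Z2 = 0 + j23.09 Ω.
Step 4 — Series with input arm Z1: Z_in = Z1 + (Z3 || Z2) = 0 + j26.37 Ω = 26.37∠90.0° Ω.
Step 5 — Power factor: PF = cos(φ) = Re(Z)/|Z| = 0/26.37 = 0.
Step 6 — Type: Im(Z) = 26.37 ⇒ lagging (phase φ = 90.0°).

PF = 0 (lagging, φ = 90.0°)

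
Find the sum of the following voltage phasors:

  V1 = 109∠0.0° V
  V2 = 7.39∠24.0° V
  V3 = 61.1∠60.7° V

Step 1 — Convert each phasor to rectangular form:
  V1 = 109·(cos(0.0°) + j·sin(0.0°)) = 109 V
  V2 = 7.39·(cos(24.0°) + j·sin(24.0°)) = 6.751 + j3.006 V
  V3 = 61.1·(cos(60.7°) + j·sin(60.7°)) = 29.9 + j53.28 V
Step 2 — Sum components: V_total = 145.7 + j56.29 V.
Step 3 — Convert to polar: |V_total| = 156.2 V, ∠V_total = 21.1°.

V_total = 156.2∠21.1° V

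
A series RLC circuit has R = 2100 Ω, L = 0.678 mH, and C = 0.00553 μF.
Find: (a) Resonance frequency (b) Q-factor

Step 1 — Resonance condition Im(Z)=0 gives ω₀ = 1/√(LC).
Step 2 — ω₀ = 1/√(0.000678·5.53e-09) = 5.164e+05 rad/s.
Step 3 — f₀ = ω₀/(2π) = 8.219e+04 Hz.
Step 4 — Series Q: Q = ω₀L/R = 5.164e+05·0.000678/2100 = 0.1667.

(a) f₀ = 8.219e+04 Hz  (b) Q = 0.1667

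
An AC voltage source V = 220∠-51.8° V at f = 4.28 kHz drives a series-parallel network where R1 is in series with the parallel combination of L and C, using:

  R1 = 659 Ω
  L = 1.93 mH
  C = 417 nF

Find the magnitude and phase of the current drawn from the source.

Step 1 — Angular frequency: ω = 2π·f = 2π·4280 = 2.689e+04 rad/s.
Step 2 — Component impedances:
  R1: Z = R = 659 Ω
  L: Z = jωL = j·2.689e+04·0.00193 = 0 + j51.9 Ω
  C: Z = 1/(jωC) = -j/(ω·C) = 0 - j89.17 Ω
Step 3 — Parallel branch: L || C = 1/(1/L + 1/C) = 0 + j124.2 Ω.
Step 4 — Series with R1: Z_total = R1 + (L || C) = 659 + j124.2 Ω = 670.6∠10.7° Ω.
Step 5 — Source phasor: V = 220∠-51.8° V = 136 - j172.9 V.
Step 6 — Ohm's law: I = V / Z_total = (136 - j172.9) / (659 + j124.2) = 0.1516 - j0.2909 A.
Step 7 — Convert to polar: |I| = 0.3281 A, ∠I = -62.5°.

I = 0.3281∠-62.5° A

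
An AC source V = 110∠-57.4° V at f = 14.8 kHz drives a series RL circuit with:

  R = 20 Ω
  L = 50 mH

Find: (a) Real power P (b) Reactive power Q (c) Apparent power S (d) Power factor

Step 1 — Angular frequency: ω = 2π·f = 2π·1.48e+04 = 9.299e+04 rad/s.
Step 2 — Component impedances:
  R: Z = R = 20 Ω
  L: Z = jωL = j·9.299e+04·0.05 = 0 + j4650 Ω
Step 3 — Series combination: Z_total = R + L = 20 + j4650 Ω = 4650∠89.8° Ω.
Step 4 — Source phasor: V = 110∠-57.4° V = 59.26 - j92.67 V.
Step 5 — Current: I = V / Z = -0.01988 - j0.01283 A = 0.02366∠-147.2° A.
Step 6 — Complex power: S = V·I* = 0.01119 + j2.602 VA.
Step 7 — Real power: P = Re(S) = 0.01119 W.
Step 8 — Reactive power: Q = Im(S) = 2.602 VAR.
Step 9 — Apparent power: |S| = 2.602 VA.
Step 10 — Power factor: PF = P/|S| = 0.004301 (lagging).

(a) P = 0.01119 W  (b) Q = 2.602 VAR  (c) S = 2.602 VA  (d) PF = 0.004301 (lagging)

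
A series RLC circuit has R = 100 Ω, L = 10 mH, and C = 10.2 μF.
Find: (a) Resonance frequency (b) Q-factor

Step 1 — Resonance condition Im(Z)=0 gives ω₀ = 1/√(LC).
Step 2 — ω₀ = 1/√(0.01·1.02e-05) = 3131 rad/s.
Step 3 — f₀ = ω₀/(2π) = 498.3 Hz.
Step 4 — Series Q: Q = ω₀L/R = 3131·0.01/100 = 0.3131.

(a) f₀ = 498.3 Hz  (b) Q = 0.3131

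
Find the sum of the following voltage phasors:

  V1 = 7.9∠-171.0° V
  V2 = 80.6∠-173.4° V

Step 1 — Convert each phasor to rectangular form:
  V1 = 7.9·(cos(-171.0°) + j·sin(-171.0°)) = -7.803 - j1.236 V
  V2 = 80.6·(cos(-173.4°) + j·sin(-173.4°)) = -80.07 - j9.264 V
Step 2 — Sum components: V_total = -87.87 - j10.5 V.
Step 3 — Convert to polar: |V_total| = 88.49 V, ∠V_total = -173.2°.

V_total = 88.49∠-173.2° V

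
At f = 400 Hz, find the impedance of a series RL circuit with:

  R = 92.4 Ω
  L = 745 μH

Step 1 — Angular frequency: ω = 2π·f = 2π·400 = 2513 rad/s.
Step 2 — Component impedances:
  R: Z = R = 92.4 Ω
  L: Z = jωL = j·2513·0.000745 = 0 + j1.872 Ω
Step 3 — Series combination: Z_total = R + L = 92.4 + j1.872 Ω = 92.42∠1.2° Ω.

Z = 92.4 + j1.872 Ω = 92.42∠1.2° Ω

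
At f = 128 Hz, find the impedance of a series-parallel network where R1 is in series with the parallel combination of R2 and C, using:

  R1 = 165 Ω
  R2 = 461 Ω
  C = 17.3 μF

Step 1 — Angular frequency: ω = 2π·f = 2π·128 = 804.2 rad/s.
Step 2 — Component impedances:
  R1: Z = R = 165 Ω
  R2: Z = R = 461 Ω
  C: Z = 1/(jωC) = -j/(ω·C) = 0 - j71.87 Ω
Step 3 — Parallel branch: R2 || C = 1/(1/R2 + 1/C) = 10.94 - j70.17 Ω.
Step 4 — Series with R1: Z_total = R1 + (R2 || C) = 175.9 - j70.17 Ω = 189.4∠-21.7° Ω.

Z = 175.9 - j70.17 Ω = 189.4∠-21.7° Ω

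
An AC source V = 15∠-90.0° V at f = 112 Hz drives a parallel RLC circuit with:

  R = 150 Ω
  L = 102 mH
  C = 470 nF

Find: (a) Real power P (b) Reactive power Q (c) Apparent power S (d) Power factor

Step 1 — Angular frequency: ω = 2π·f = 2π·112 = 703.7 rad/s.
Step 2 — Component impedances:
  R: Z = R = 150 Ω
  L: Z = jωL = j·703.7·0.102 = 0 + j71.78 Ω
  C: Z = 1/(jωC) = -j/(ω·C) = 0 - j3023 Ω
Step 3 — Parallel combination: 1/Z_total = 1/R + 1/L + 1/C; Z_total = 29.06 + j59.28 Ω = 66.02∠63.9° Ω.
Step 4 — Source phasor: V = 15∠-90.0° V = 0 - j15 V.
Step 5 — Current: I = V / Z = -0.204 - j0.1 A = 0.2272∠-153.9° A.
Step 6 — Complex power: S = V·I* = 1.5 + j3.06 VA.
Step 7 — Real power: P = Re(S) = 1.5 W.
Step 8 — Reactive power: Q = Im(S) = 3.06 VAR.
Step 9 — Apparent power: |S| = 3.408 VA.
Step 10 — Power factor: PF = P/|S| = 0.4401 (lagging).

(a) P = 1.5 W  (b) Q = 3.06 VAR  (c) S = 3.408 VA  (d) PF = 0.4401 (lagging)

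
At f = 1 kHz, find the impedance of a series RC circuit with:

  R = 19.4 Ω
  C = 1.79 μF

Step 1 — Angular frequency: ω = 2π·f = 2π·1000 = 6283 rad/s.
Step 2 — Component impedances:
  R: Z = R = 19.4 Ω
  C: Z = 1/(jωC) = -j/(ω·C) = 0 - j88.91 Ω
Step 3 — Series combination: Z_total = R + C = 19.4 - j88.91 Ω = 91.01∠-77.7° Ω.

Z = 19.4 - j88.91 Ω = 91.01∠-77.7° Ω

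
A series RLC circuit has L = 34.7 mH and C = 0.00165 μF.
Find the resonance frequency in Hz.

Step 1 — Resonance condition Im(Z)=0 gives ω₀ = 1/√(LC).
Step 2 — ω₀ = 1/√(0.0347·1.65e-09) = 1.322e+05 rad/s.
Step 3 — f₀ = ω₀/(2π) = 2.103e+04 Hz.

f₀ = 2.103e+04 Hz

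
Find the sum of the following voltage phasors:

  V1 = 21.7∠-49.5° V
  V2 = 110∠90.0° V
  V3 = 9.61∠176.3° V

Step 1 — Convert each phasor to rectangular form:
  V1 = 21.7·(cos(-49.5°) + j·sin(-49.5°)) = 14.09 - j16.5 V
  V2 = 110·(cos(90.0°) + j·sin(90.0°)) = 0 + j110 V
  V3 = 9.61·(cos(176.3°) + j·sin(176.3°)) = -9.59 + j0.6202 V
Step 2 — Sum components: V_total = 4.503 + j94.12 V.
Step 3 — Convert to polar: |V_total| = 94.23 V, ∠V_total = 87.3°.

V_total = 94.23∠87.3° V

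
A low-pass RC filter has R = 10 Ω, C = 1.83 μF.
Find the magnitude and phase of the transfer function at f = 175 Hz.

Step 1 — Angular frequency: ω = 2π·175 = 1100 rad/s.
Step 2 — Transfer function: H(jω) = 1/(1 + jωRC).
Step 3 — Denominator: 1 + jωRC = 1 + j·1100·10·1.83e-06 = 1 + j0.02012.
Step 4 — H = 0.9996 - j0.02011.
Step 5 — Magnitude: |H| = 0.9998 (-0.0 dB); phase: φ = -1.2°.

|H| = 0.9998 (-0.0 dB), φ = -1.2°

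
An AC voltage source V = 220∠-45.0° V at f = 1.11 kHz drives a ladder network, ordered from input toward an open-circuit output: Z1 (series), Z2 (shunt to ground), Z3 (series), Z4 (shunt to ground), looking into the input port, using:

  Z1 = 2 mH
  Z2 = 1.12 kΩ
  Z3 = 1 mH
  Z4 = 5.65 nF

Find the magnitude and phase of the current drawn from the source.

Step 1 — Angular frequency: ω = 2π·f = 2π·1110 = 6974 rad/s.
Step 2 — Component impedances:
  Z1: Z = jωL = j·6974·0.002 = 0 + j13.95 Ω
  Z2: Z = R = 1120 Ω
  Z3: Z = jωL = j·6974·0.001 = 0 + j6.974 Ω
  Z4: Z = 1/(jωC) = -j/(ω·C) = 0 - j2.538e+04 Ω
Step 3 — Ladder network (open output): work backward from the far end, alternating series and parallel combinations. Z_in = 1118 - j35.4 Ω = 1118∠-1.8° Ω.
Step 4 — Source phasor: V = 220∠-45.0° V = 155.6 - j155.6 V.
Step 5 — Ohm's law: I = V / Z_total = (155.6 - j155.6) / (1118 - j35.4) = 0.1434 - j0.1346 A.
Step 6 — Convert to polar: |I| = 0.1967 A, ∠I = -43.2°.

I = 0.1967∠-43.2° A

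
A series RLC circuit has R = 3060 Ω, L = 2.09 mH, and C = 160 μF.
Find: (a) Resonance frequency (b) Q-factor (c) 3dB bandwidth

Step 1 — Resonance condition Im(Z)=0 gives ω₀ = 1/√(LC).
Step 2 — ω₀ = 1/√(0.00209·0.00016) = 1729 rad/s.
Step 3 — f₀ = ω₀/(2π) = 275.2 Hz.
Step 4 — Series Q: Q = ω₀L/R = 1729·0.00209/3060 = 0.001181.
Step 5 — 3dB bandwidth: Δω = ω₀/Q = 1.464e+06 rad/s; BW = Δω/(2π) = 2.33e+05 Hz.

(a) f₀ = 275.2 Hz  (b) Q = 0.001181  (c) BW = 2.33e+05 Hz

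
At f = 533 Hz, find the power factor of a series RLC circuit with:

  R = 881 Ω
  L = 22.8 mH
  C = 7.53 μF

Step 1 — Angular frequency: ω = 2π·f = 2π·533 = 3349 rad/s.
Step 2 — Component impedances:
  R: Z = R = 881 Ω
  L: Z = jωL = j·3349·0.0228 = 0 + j76.36 Ω
  C: Z = 1/(jωC) = -j/(ω·C) = 0 - j39.65 Ω
Step 3 — Series combination: Z_total = R + L + C = 881 + j36.7 Ω = 881.8∠2.4° Ω.
Step 4 — Power factor: PF = cos(φ) = Re(Z)/|Z| = 881/881.8 = 0.9991.
Step 5 — Type: Im(Z) = 36.7 ⇒ lagging (phase φ = 2.4°).

PF = 0.9991 (lagging, φ = 2.4°)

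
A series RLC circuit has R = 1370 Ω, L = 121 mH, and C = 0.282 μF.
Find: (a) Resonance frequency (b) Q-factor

Step 1 — Resonance condition Im(Z)=0 gives ω₀ = 1/√(LC).
Step 2 — ω₀ = 1/√(0.121·2.82e-07) = 5414 rad/s.
Step 3 — f₀ = ω₀/(2π) = 861.6 Hz.
Step 4 — Series Q: Q = ω₀L/R = 5414·0.121/1370 = 0.4781.

(a) f₀ = 861.6 Hz  (b) Q = 0.4781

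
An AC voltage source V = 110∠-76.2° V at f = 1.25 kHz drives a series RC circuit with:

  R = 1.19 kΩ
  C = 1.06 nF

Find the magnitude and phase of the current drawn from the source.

Step 1 — Angular frequency: ω = 2π·f = 2π·1250 = 7854 rad/s.
Step 2 — Component impedances:
  R: Z = R = 1190 Ω
  C: Z = 1/(jωC) = -j/(ω·C) = 0 - j1.201e+05 Ω
Step 3 — Series combination: Z_total = R + C = 1190 - j1.201e+05 Ω = 1.201e+05∠-89.4° Ω.
Step 4 — Source phasor: V = 110∠-76.2° V = 26.24 - j106.8 V.
Step 5 — Ohm's law: I = V / Z_total = (26.24 - j106.8) / (1190 - j1.201e+05) = 0.0008914 + j0.0002096 A.
Step 6 — Convert to polar: |I| = 0.0009157 A, ∠I = 13.2°.

I = 0.0009157∠13.2° A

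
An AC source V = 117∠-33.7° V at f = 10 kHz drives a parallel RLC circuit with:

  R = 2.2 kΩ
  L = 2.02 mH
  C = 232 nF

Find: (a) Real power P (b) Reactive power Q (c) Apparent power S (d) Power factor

Step 1 — Angular frequency: ω = 2π·f = 2π·1e+04 = 6.283e+04 rad/s.
Step 2 — Component impedances:
  R: Z = R = 2200 Ω
  L: Z = jωL = j·6.283e+04·0.00202 = 0 + j126.9 Ω
  C: Z = 1/(jωC) = -j/(ω·C) = 0 - j68.6 Ω
Step 3 — Parallel combination: 1/Z_total = 1/R + 1/L + 1/C; Z_total = 10.09 - j148.6 Ω = 149∠-86.1° Ω.
Step 4 — Source phasor: V = 117∠-33.7° V = 97.34 - j64.92 V.
Step 5 — Current: I = V / Z = 0.4791 + j0.6225 A = 0.7855∠52.4° A.
Step 6 — Complex power: S = V·I* = 6.222 - j91.69 VA.
Step 7 — Real power: P = Re(S) = 6.222 W.
Step 8 — Reactive power: Q = Im(S) = -91.69 VAR.
Step 9 — Apparent power: |S| = 91.9 VA.
Step 10 — Power factor: PF = P/|S| = 0.06771 (leading).

(a) P = 6.222 W  (b) Q = -91.69 VAR  (c) S = 91.9 VA  (d) PF = 0.06771 (leading)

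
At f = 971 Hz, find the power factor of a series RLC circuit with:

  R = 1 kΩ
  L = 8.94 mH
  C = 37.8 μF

Step 1 — Angular frequency: ω = 2π·f = 2π·971 = 6101 rad/s.
Step 2 — Component impedances:
  R: Z = R = 1000 Ω
  L: Z = jωL = j·6101·0.00894 = 0 + j54.54 Ω
  C: Z = 1/(jωC) = -j/(ω·C) = 0 - j4.336 Ω
Step 3 — Series combination: Z_total = R + L + C = 1000 + j50.21 Ω = 1001∠2.9° Ω.
Step 4 — Power factor: PF = cos(φ) = Re(Z)/|Z| = 1000/1001.3 = 0.9987.
Step 5 — Type: Im(Z) = 50.21 ⇒ lagging (phase φ = 2.9°).

PF = 0.9987 (lagging, φ = 2.9°)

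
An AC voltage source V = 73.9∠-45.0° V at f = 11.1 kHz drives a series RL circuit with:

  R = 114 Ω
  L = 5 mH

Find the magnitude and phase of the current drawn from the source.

Step 1 — Angular frequency: ω = 2π·f = 2π·1.11e+04 = 6.974e+04 rad/s.
Step 2 — Component impedances:
  R: Z = R = 114 Ω
  L: Z = jωL = j·6.974e+04·0.005 = 0 + j348.7 Ω
Step 3 — Series combination: Z_total = R + L = 114 + j348.7 Ω = 366.9∠71.9° Ω.
Step 4 — Source phasor: V = 73.9∠-45.0° V = 52.26 - j52.26 V.
Step 5 — Ohm's law: I = V / Z_total = (52.26 - j52.26) / (114 + j348.7) = -0.09112 - j0.1796 A.
Step 6 — Convert to polar: |I| = 0.2014 A, ∠I = -116.9°.

I = 0.2014∠-116.9° A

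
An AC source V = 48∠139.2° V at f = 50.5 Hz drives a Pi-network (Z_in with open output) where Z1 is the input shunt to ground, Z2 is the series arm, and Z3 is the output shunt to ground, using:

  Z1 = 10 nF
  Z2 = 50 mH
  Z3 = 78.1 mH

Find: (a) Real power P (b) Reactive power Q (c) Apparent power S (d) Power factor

Step 1 — Angular frequency: ω = 2π·f = 2π·50.5 = 317.3 rad/s.
Step 2 — Component impedances:
  Z1: Z = 1/(jωC) = -j/(ω·C) = 0 - j3.152e+05 Ω
  Z2: Z = jωL = j·317.3·0.05 = 0 + j15.87 Ω
  Z3: Z = jωL = j·317.3·0.0781 = 0 + j24.78 Ω
Step 3 — With open output, the series arm Z2 and the output shunt Z3 appear in series to ground: Z2 + Z3 = 0 + j40.65 Ω.
Step 4 — Parallel with input shunt Z1: Z_in = Z1 || (Z2 + Z3) = 0 + j40.65 Ω = 40.65∠90.0° Ω.
Step 5 — Source phasor: V = 48∠139.2° V = -36.34 + j31.36 V.
Step 6 — Current: I = V / Z = 0.7715 + j0.8938 A = 1.181∠49.2° A.
Step 7 — Complex power: S = V·I* = 0 + j56.68 VA.
Step 8 — Real power: P = Re(S) = 0 W.
Step 9 — Reactive power: Q = Im(S) = 56.68 VAR.
Step 10 — Apparent power: |S| = 56.68 VA.
Step 11 — Power factor: PF = P/|S| = 0 (lagging).

(a) P = 0 W  (b) Q = 56.68 VAR  (c) S = 56.68 VA  (d) PF = 0 (lagging)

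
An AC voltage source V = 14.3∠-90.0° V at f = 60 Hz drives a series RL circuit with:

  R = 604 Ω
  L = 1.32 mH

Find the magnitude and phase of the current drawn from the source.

Step 1 — Angular frequency: ω = 2π·f = 2π·60 = 377 rad/s.
Step 2 — Component impedances:
  R: Z = R = 604 Ω
  L: Z = jωL = j·377·0.00132 = 0 + j0.4976 Ω
Step 3 — Series combination: Z_total = R + L = 604 + j0.4976 Ω = 604∠0.0° Ω.
Step 4 — Source phasor: V = 14.3∠-90.0° V = 0 - j14.3 V.
Step 5 — Ohm's law: I = V / Z_total = (0 - j14.3) / (604 + j0.4976) = -1.951e-05 - j0.02368 A.
Step 6 — Convert to polar: |I| = 0.02368 A, ∠I = -90.0°.

I = 0.02368∠-90.0° A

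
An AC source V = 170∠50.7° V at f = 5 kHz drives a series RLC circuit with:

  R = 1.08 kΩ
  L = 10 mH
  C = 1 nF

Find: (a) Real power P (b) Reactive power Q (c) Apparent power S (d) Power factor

Step 1 — Angular frequency: ω = 2π·f = 2π·5000 = 3.142e+04 rad/s.
Step 2 — Component impedances:
  R: Z = R = 1080 Ω
  L: Z = jωL = j·3.142e+04·0.01 = 0 + j314.2 Ω
  C: Z = 1/(jωC) = -j/(ω·C) = 0 - j3.183e+04 Ω
Step 3 — Series combination: Z_total = R + L + C = 1080 - j3.152e+04 Ω = 3.154e+04∠-88.0° Ω.
Step 4 — Source phasor: V = 170∠50.7° V = 107.7 + j131.6 V.
Step 5 — Current: I = V / Z = -0.004052 + j0.003555 A = 0.005391∠138.7° A.
Step 6 — Complex power: S = V·I* = 0.03139 - j0.9159 VA.
Step 7 — Real power: P = Re(S) = 0.03139 W.
Step 8 — Reactive power: Q = Im(S) = -0.9159 VAR.
Step 9 — Apparent power: |S| = 0.9164 VA.
Step 10 — Power factor: PF = P/|S| = 0.03425 (leading).

(a) P = 0.03139 W  (b) Q = -0.9159 VAR  (c) S = 0.9164 VA  (d) PF = 0.03425 (leading)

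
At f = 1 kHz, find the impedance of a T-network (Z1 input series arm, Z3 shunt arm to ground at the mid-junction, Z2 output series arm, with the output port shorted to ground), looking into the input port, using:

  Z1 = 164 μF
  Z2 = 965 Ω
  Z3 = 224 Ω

Step 1 — Angular frequency: ω = 2π·f = 2π·1000 = 6283 rad/s.
Step 2 — Component impedances:
  Z1: Z = 1/(jωC) = -j/(ω·C) = 0 - j0.9705 Ω
  Z2: Z = R = 965 Ω
  Z3: Z = R = 224 Ω
Step 3 — With the output port shorted to ground, the output series arm Z2 runs from the junction to ground; the shunt arm Z3 also runs from the junction to ground. They appear in parallel: Z3 || Z2 = 181.8 Ω.
Step 4 — Series with input arm Z1: Z_in = Z1 + (Z3 || Z2) = 181.8 - j0.9705 Ω = 181.8∠-0.3° Ω.

Z = 181.8 - j0.9705 Ω = 181.8∠-0.3° Ω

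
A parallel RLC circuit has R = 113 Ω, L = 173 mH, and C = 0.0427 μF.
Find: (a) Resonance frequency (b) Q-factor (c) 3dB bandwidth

Step 1 — Resonance: ω₀ = 1/√(LC) = 1/√(0.173·4.27e-08) = 1.163e+04 rad/s.
Step 2 — f₀ = ω₀/(2π) = 1852 Hz.
Step 3 — Parallel Q: Q = R/(ω₀L) = 113/(1.163e+04·0.173) = 0.05614.
Step 4 — Bandwidth: Δω = ω₀/Q = 2.072e+05 rad/s; BW = Δω/(2π) = 3.298e+04 Hz.

(a) f₀ = 1852 Hz  (b) Q = 0.05614  (c) BW = 3.298e+04 Hz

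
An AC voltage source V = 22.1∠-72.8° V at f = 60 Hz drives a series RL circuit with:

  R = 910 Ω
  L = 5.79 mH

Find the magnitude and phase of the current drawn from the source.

Step 1 — Angular frequency: ω = 2π·f = 2π·60 = 377 rad/s.
Step 2 — Component impedances:
  R: Z = R = 910 Ω
  L: Z = jωL = j·377·0.00579 = 0 + j2.183 Ω
Step 3 — Series combination: Z_total = R + L = 910 + j2.183 Ω = 910∠0.1° Ω.
Step 4 — Source phasor: V = 22.1∠-72.8° V = 6.535 - j21.11 V.
Step 5 — Ohm's law: I = V / Z_total = (6.535 - j21.11) / (910 + j2.183) = 0.007126 - j0.02322 A.
Step 6 — Convert to polar: |I| = 0.02429 A, ∠I = -72.9°.

I = 0.02429∠-72.9° A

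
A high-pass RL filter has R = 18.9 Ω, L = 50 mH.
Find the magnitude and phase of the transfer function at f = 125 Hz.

Step 1 — Angular frequency: ω = 2π·125 = 785.4 rad/s.
Step 2 — Transfer function: H(jω) = jωL/(R + jωL).
Step 3 — Numerator jωL = j·39.27; denominator R + jωL = 18.9 + j39.27.
Step 4 — H = 0.8119 + j0.3908.
Step 5 — Magnitude: |H| = 0.9011 (-0.9 dB); phase: φ = 25.7°.

|H| = 0.9011 (-0.9 dB), φ = 25.7°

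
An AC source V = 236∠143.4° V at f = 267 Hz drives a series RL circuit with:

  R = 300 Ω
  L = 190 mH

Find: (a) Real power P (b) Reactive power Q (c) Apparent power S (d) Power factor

Step 1 — Angular frequency: ω = 2π·f = 2π·267 = 1678 rad/s.
Step 2 — Component impedances:
  R: Z = R = 300 Ω
  L: Z = jωL = j·1678·0.19 = 0 + j318.7 Ω
Step 3 — Series combination: Z_total = R + L = 300 + j318.7 Ω = 437.7∠46.7° Ω.
Step 4 — Source phasor: V = 236∠143.4° V = -189.5 + j140.7 V.
Step 5 — Current: I = V / Z = -0.06257 + j0.5355 A = 0.5392∠96.7° A.
Step 6 — Complex power: S = V·I* = 87.21 + j92.66 VA.
Step 7 — Real power: P = Re(S) = 87.21 W.
Step 8 — Reactive power: Q = Im(S) = 92.66 VAR.
Step 9 — Apparent power: |S| = 127.2 VA.
Step 10 — Power factor: PF = P/|S| = 0.6854 (lagging).

(a) P = 87.21 W  (b) Q = 92.66 VAR  (c) S = 127.2 VA  (d) PF = 0.6854 (lagging)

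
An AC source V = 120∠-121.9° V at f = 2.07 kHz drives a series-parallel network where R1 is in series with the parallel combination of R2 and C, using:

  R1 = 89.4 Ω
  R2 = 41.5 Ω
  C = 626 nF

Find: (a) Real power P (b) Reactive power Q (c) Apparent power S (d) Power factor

Step 1 — Angular frequency: ω = 2π·f = 2π·2070 = 1.301e+04 rad/s.
Step 2 — Component impedances:
  R1: Z = R = 89.4 Ω
  R2: Z = R = 41.5 Ω
  C: Z = 1/(jωC) = -j/(ω·C) = 0 - j122.8 Ω
Step 3 — Parallel branch: R2 || C = 1/(1/R2 + 1/C) = 37.25 - j12.59 Ω.
Step 4 — Series with R1: Z_total = R1 + (R2 || C) = 126.6 - j12.59 Ω = 127.3∠-5.7° Ω.
Step 5 — Source phasor: V = 120∠-121.9° V = -63.41 - j101.9 V.
Step 6 — Current: I = V / Z = -0.4166 - j0.8458 A = 0.9429∠-116.2° A.
Step 7 — Complex power: S = V·I* = 112.6 - j11.19 VA.
Step 8 — Real power: P = Re(S) = 112.6 W.
Step 9 — Reactive power: Q = Im(S) = -11.19 VAR.
Step 10 — Apparent power: |S| = 113.1 VA.
Step 11 — Power factor: PF = P/|S| = 0.9951 (leading).

(a) P = 112.6 W  (b) Q = -11.19 VAR  (c) S = 113.1 VA  (d) PF = 0.9951 (leading)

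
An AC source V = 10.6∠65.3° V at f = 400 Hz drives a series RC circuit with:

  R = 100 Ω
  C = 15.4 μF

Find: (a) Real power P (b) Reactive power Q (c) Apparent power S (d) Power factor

Step 1 — Angular frequency: ω = 2π·f = 2π·400 = 2513 rad/s.
Step 2 — Component impedances:
  R: Z = R = 100 Ω
  C: Z = 1/(jωC) = -j/(ω·C) = 0 - j25.84 Ω
Step 3 — Series combination: Z_total = R + C = 100 - j25.84 Ω = 103.3∠-14.5° Ω.
Step 4 — Source phasor: V = 10.6∠65.3° V = 4.429 + j9.63 V.
Step 5 — Current: I = V / Z = 0.0182 + j0.101 A = 0.1026∠79.8° A.
Step 6 — Complex power: S = V·I* = 1.053 - j0.2721 VA.
Step 7 — Real power: P = Re(S) = 1.053 W.
Step 8 — Reactive power: Q = Im(S) = -0.2721 VAR.
Step 9 — Apparent power: |S| = 1.088 VA.
Step 10 — Power factor: PF = P/|S| = 0.9682 (leading).

(a) P = 1.053 W  (b) Q = -0.2721 VAR  (c) S = 1.088 VA  (d) PF = 0.9682 (leading)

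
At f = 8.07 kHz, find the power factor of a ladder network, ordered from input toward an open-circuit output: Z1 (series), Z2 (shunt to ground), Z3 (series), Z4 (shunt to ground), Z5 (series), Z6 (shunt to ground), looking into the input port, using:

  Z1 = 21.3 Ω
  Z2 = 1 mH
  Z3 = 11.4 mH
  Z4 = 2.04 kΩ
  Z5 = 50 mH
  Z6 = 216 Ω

Step 1 — Angular frequency: ω = 2π·f = 2π·8070 = 5.071e+04 rad/s.
Step 2 — Component impedances:
  Z1: Z = R = 21.3 Ω
  Z2: Z = jωL = j·5.071e+04·0.001 = 0 + j50.71 Ω
  Z3: Z = jωL = j·5.071e+04·0.0114 = 0 + j578 Ω
  Z4: Z = R = 2040 Ω
  Z5: Z = jωL = j·5.071e+04·0.05 = 0 + j2535 Ω
  Z6: Z = R = 216 Ω
Step 3 — Ladder network (open output): work backward from the far end, alternating series and parallel combinations. Z_in = 22.11 + j49.68 Ω = 54.38∠66.0° Ω.
Step 4 — Power factor: PF = cos(φ) = Re(Z)/|Z| = 22.11/54.38 = 0.4066.
Step 5 — Type: Im(Z) = 49.68 ⇒ lagging (phase φ = 66.0°).

PF = 0.4066 (lagging, φ = 66.0°)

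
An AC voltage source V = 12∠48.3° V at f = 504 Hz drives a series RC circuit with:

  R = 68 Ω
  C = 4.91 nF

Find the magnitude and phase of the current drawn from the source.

Step 1 — Angular frequency: ω = 2π·f = 2π·504 = 3167 rad/s.
Step 2 — Component impedances:
  R: Z = R = 68 Ω
  C: Z = 1/(jωC) = -j/(ω·C) = 0 - j6.431e+04 Ω
Step 3 — Series combination: Z_total = R + C = 68 - j6.431e+04 Ω = 6.431e+04∠-89.9° Ω.
Step 4 — Source phasor: V = 12∠48.3° V = 7.983 + j8.96 V.
Step 5 — Ohm's law: I = V / Z_total = (7.983 + j8.96) / (68 - j6.431e+04) = -0.0001392 + j0.0001243 A.
Step 6 — Convert to polar: |I| = 0.0001866 A, ∠I = 138.2°.

I = 0.0001866∠138.2° A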